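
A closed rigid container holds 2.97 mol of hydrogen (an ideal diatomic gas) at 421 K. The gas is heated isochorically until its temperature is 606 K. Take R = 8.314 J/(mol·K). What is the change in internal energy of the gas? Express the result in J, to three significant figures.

ΔU ≈ 11400 J

Constant volume ⇒ W = 0, so Q = ΔU = nCᵥΔT with Cᵥ = 5R/2 = 20.79 J/(mol·K).
ΔU = (2.97)(20.79)(606 − 421) = 11420 J.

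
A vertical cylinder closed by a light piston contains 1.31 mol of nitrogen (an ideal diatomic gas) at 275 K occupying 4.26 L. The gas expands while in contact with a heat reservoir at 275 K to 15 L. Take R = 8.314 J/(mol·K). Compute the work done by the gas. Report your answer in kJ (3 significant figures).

W ≈ 3.77 kJ

Isothermal: W = nRT ln(V₂/V₁).
W = (1.31)(8.314)(275) × ln(15/4.26)
  = 2995 × 1.259
W_by_gas = 3770 J.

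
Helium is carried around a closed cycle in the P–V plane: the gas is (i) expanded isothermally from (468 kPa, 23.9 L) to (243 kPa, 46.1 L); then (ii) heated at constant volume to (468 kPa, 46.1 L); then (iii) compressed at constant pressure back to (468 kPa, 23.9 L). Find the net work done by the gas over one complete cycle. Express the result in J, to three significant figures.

W_net ≈ -3040 J

Leg (i): W = PᵢVᵢ ln(V_f/Vᵢ) = (11185) ln(46.1/23.9) = 7348 J.
Leg (ii): W = 0.
Leg (iii): W = PΔV = (468)(23.9 − 46.1) = -10390 J.
W_net = 7348 − 10390 = -3042 J.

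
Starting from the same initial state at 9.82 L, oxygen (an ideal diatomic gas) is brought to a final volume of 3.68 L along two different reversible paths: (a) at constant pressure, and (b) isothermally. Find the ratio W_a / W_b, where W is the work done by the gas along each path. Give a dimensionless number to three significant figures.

W_a / W_b ≈ 0.637

Path (a) isobaric: W = P₁(V₂ − V₁) → W_a/(P₁V₁) = -0.6253.
Path (b) isothermal: W = P₁V₁ ln(V₂/V₁) → W_b/(P₁V₁) = -0.9815.
W_a / W_b = -0.6253 / -0.9815 = 0.637.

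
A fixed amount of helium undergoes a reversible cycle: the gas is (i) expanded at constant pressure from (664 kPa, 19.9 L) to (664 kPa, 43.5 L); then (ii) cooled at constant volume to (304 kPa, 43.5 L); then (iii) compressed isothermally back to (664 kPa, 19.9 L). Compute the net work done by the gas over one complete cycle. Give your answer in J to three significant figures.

Leg (i): W = PΔV = (664)(43.5 − 19.9) = 15670 J.
Leg (ii): W = 0.
Leg (iii): W = PᵢVᵢ ln(V_f/Vᵢ) = (13224) ln(19.9/43.5) = -10342 J.
W_net = 15670 − 10342 = 5329 J.

W_net ≈ 5330 J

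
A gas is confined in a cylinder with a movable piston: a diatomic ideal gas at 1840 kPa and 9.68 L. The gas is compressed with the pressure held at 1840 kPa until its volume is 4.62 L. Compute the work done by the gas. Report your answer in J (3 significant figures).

W ≈ -9310 J

Isobaric: W = P ΔV.
W = (1840 kPa)(4.62 − 9.68 L) = (1840)(-5.06) = -9310 J.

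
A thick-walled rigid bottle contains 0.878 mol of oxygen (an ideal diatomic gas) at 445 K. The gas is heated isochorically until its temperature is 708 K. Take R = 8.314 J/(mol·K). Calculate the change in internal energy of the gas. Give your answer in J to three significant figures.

Constant volume ⇒ W = 0, so Q = ΔU = nCᵥΔT with Cᵥ = 5R/2 = 20.79 J/(mol·K).
ΔU = (0.878)(20.79)(708 − 445) = 4800 J.

ΔU ≈ 4800 J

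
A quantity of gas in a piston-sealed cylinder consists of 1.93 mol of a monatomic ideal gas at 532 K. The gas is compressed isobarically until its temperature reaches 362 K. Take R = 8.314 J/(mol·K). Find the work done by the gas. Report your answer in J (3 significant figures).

W ≈ -2730 J

Isobaric: W = P ΔV = nR ΔT.
W = (1.93)(8.314)(362 − 532) = -2728 J.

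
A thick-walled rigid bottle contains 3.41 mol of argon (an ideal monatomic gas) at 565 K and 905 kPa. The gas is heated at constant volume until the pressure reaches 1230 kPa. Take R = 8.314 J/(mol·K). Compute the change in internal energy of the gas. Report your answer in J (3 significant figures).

Constant volume ⇒ W = 0, so Q = ΔU = nCᵥΔT with Cᵥ = 3R/2 = 12.47 J/(mol·K).
At constant V, T₂/T₁ = P₂/P₁ ⇒ ΔT = T₁(P₂/P₁ − 1) = 565·(1230/905 − 1) = 202.9 K.
ΔU = (3.41)(12.47)(202.9) = 8629 J.

ΔU ≈ 8630 J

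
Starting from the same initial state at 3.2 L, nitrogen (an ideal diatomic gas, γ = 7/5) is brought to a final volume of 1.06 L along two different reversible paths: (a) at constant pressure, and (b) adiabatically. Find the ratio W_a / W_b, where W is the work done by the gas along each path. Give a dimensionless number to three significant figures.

Path (a) isobaric: W = P₁(V₂ − V₁) → W_a/(P₁V₁) = -0.6687.
Path (b) adiabatic: W = P₁V₁(1 − (V₁/V₂)^(γ−1))/(γ−1) → W_b/(P₁V₁) = -1.389.
W_a / W_b = -0.6687 / -1.389 = 0.4813.

W_a / W_b ≈ 0.481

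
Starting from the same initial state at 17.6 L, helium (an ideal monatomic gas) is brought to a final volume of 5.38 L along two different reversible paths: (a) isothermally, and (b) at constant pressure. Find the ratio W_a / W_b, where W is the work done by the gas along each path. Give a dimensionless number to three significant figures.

W_a / W_b ≈ 1.71

Path (a) isothermal: W = P₁V₁ ln(V₂/V₁) → W_a/(P₁V₁) = -1.185.
Path (b) isobaric: W = P₁(V₂ − V₁) → W_b/(P₁V₁) = -0.6943.
W_a / W_b = -1.185 / -0.6943 = 1.707.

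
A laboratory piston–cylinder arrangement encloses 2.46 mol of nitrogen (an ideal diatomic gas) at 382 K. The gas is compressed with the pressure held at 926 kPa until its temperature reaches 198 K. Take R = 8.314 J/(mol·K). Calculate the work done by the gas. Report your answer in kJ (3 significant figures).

Isobaric: W = P ΔV = nR ΔT.
W = (2.46)(8.314)(198 − 382) = -3763 J.

W ≈ -3.76 kJ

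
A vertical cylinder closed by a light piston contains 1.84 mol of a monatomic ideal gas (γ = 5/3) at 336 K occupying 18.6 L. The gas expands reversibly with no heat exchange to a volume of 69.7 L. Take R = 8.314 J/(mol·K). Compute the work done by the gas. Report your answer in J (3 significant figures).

Adiabatic: TV^(γ−1) = const with γ = 5/3.
T₂ = T₁ (V₁/V₂)^(γ−1) = 336 × (18.6/69.7)^0.667 = 336 × 0.4145 = 139.3 K.
W_by = nCᵥ(T₁ − T₂) = (1.84)(12.47)(336 − 139.3) = 4514 J.

W ≈ 4510 J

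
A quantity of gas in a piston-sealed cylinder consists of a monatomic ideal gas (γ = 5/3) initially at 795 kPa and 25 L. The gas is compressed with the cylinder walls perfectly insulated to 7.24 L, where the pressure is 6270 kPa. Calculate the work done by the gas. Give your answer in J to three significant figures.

W ≈ -38300 J

Adiabatic: W = (P₁V₁ − P₂V₂)/(γ − 1) with γ = 5/3.
P₁V₁ = 19875 J, P₂V₂ = 45395 J.
W = (19875 − 45395) / 0.6667 = -38280 J.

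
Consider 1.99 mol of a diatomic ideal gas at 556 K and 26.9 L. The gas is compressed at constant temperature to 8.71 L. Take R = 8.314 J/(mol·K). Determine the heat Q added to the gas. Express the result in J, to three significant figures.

Isothermal ⇒ ΔU = 0, so Q = W = nRT ln(V₂/V₁).
Q = (1.99)(8.314)(556) ln(8.71/26.9) = 9199 × -1.128 = -10373 J.

Q ≈ -10400 J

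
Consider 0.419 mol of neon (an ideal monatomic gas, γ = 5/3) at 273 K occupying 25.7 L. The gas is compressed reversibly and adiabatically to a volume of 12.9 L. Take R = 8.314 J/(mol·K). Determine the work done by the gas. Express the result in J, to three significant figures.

W ≈ -832 J

Adiabatic: TV^(γ−1) = const with γ = 5/3.
T₂ = T₁ (V₁/V₂)^(γ−1) = 273 × (25.7/12.9)^0.667 = 273 × 1.583 = 432.2 K.
W_by = nCᵥ(T₁ − T₂) = (0.419)(12.47)(273 − 432.2) = -832.1 J.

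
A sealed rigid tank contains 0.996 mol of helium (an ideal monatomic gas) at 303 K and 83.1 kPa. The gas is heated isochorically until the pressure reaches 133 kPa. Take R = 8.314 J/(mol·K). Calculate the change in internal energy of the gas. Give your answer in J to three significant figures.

Constant volume ⇒ W = 0, so Q = ΔU = nCᵥΔT with Cᵥ = 3R/2 = 12.47 J/(mol·K).
At constant V, T₂/T₁ = P₂/P₁ ⇒ ΔT = T₁(P₂/P₁ − 1) = 303·(133/83.1 − 1) = 181.9 K.
ΔU = (0.996)(12.47)(181.9) = 2260 J.

ΔU ≈ 2260 J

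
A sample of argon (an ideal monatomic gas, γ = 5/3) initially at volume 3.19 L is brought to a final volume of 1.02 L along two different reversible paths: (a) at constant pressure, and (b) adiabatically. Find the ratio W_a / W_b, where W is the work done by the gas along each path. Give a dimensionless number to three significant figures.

Path (a) isobaric: W = P₁(V₂ − V₁) → W_a/(P₁V₁) = -0.6803.
Path (b) adiabatic: W = P₁V₁(1 − (V₁/V₂)^(γ−1))/(γ−1) → W_b/(P₁V₁) = -1.708.
W_a / W_b = -0.6803 / -1.708 = 0.3983.

W_a / W_b ≈ 0.398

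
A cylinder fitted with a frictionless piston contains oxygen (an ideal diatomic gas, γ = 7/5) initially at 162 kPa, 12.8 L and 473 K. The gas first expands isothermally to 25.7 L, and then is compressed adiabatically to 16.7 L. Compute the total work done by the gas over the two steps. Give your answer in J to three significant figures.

W_total ≈ 470 J

Step 1 (isothermal): W = P₁V₁ ln(V₂/V₁) = (2074) ln(25.7/12.8) = 1445 J.
After step 1: P = 80.68 kPa, V = 25.7 L, T = 473 K.
Step 2 (adiabatic): W = (P₁V₁ − P₂V₂)/(γ−1) = (2074 − 2464)/0.4 = -975.6 J.
W_total = 1445 − 975.6 = 469.8 J.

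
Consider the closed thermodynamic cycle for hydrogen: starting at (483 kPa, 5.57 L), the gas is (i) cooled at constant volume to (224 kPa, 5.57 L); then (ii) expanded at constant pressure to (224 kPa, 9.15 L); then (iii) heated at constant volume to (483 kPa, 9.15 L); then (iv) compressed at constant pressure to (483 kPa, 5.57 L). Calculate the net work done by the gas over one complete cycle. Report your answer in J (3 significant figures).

Constant-volume legs do no work.
W(ii) = (224)(9.15 − 5.57) = 801.9 J; W(iv) = (483)(5.57 − 9.15) = -1729 J.
W_net = 801.9 − 1729 = -927.2 J (the counter-clockwise enclosed area).

W_net ≈ -927 J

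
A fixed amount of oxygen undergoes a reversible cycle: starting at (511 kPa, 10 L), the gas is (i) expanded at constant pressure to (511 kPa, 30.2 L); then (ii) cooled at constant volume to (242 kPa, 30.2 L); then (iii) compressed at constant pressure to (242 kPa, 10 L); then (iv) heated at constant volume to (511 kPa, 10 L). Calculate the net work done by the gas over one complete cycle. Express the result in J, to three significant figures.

W_net ≈ 5430 J

Constant-volume legs do no work.
W(i) = (511)(30.2 − 10) = 10322 J; W(iii) = (242)(10 − 30.2) = -4888 J.
W_net = 10322 − 4888 = 5434 J (the clockwise enclosed area).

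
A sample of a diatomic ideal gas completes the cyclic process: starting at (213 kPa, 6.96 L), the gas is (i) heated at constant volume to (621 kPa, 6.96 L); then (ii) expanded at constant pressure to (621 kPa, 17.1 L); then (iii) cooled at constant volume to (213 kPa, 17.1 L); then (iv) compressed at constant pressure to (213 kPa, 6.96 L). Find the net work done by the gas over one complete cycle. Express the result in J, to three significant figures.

Constant-volume legs do no work.
W(ii) = (621)(17.1 − 6.96) = 6297 J; W(iv) = (213)(6.96 − 17.1) = -2160 J.
W_net = 6297 − 2160 = 4137 J (the clockwise enclosed area).

W_net ≈ 4140 J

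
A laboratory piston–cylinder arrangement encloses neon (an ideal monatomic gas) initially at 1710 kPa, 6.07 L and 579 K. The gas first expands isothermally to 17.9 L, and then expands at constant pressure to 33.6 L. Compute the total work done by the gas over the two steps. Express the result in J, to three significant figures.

W_total ≈ 20300 J

Step 1 (isothermal): W = P₁V₁ ln(V₂/V₁) = (10380) ln(17.9/6.07) = 11225 J.
After step 1: P = 579.9 kPa, V = 17.9 L, T = 579 K.
Step 2 (isobaric): W = PΔV = (579.9 kPa)(33.6 − 17.9 L) = 9104 J.
W_total = 11225 + 9104 = 20329 J.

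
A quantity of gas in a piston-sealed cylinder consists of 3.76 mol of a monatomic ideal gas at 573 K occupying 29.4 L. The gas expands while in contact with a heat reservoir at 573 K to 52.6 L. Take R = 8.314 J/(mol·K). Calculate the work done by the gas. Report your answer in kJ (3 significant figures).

W ≈ 10.4 kJ

Isothermal: W = nRT ln(V₂/V₁).
W = (3.76)(8.314)(573) × ln(52.6/29.4)
  = 17912 × 0.5817
W_by_gas = 10420 J.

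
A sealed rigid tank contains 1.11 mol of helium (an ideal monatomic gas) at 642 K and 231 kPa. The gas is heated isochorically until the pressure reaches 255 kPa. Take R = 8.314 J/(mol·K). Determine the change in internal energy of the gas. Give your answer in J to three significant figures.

ΔU ≈ 923 J

Constant volume ⇒ W = 0, so Q = ΔU = nCᵥΔT with Cᵥ = 3R/2 = 12.47 J/(mol·K).
At constant V, T₂/T₁ = P₂/P₁ ⇒ ΔT = T₁(P₂/P₁ − 1) = 642·(255/231 − 1) = 66.7 K.
ΔU = (1.11)(12.47)(66.7) = 923.3 J.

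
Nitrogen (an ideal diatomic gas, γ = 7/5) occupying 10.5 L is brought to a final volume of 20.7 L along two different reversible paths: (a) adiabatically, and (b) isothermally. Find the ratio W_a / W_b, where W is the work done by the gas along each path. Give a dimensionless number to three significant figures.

Path (a) adiabatic: W = P₁V₁(1 − (V₁/V₂)^(γ−1))/(γ−1) → W_a/(P₁V₁) = 0.5944.
Path (b) isothermal: W = P₁V₁ ln(V₂/V₁) → W_b/(P₁V₁) = 0.6788.
W_a / W_b = 0.5944 / 0.6788 = 0.8757.

W_a / W_b ≈ 0.876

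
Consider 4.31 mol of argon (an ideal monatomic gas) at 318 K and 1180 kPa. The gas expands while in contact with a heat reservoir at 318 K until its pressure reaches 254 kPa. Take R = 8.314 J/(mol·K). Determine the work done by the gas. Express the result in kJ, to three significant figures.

W ≈ 17.5 kJ

Isothermal process: W = nRT ln(V₂/V₁) = nRT ln(P₁/P₂).
W = (4.31)(8.314)(318) × ln(1180/254)
  = 11395 × ln(4.646) = 11395 × 1.536
W_by_gas = 17502 J.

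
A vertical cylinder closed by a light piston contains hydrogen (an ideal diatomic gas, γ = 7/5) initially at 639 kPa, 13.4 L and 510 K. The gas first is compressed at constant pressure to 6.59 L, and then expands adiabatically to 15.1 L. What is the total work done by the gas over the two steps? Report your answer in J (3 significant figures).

W_total ≈ -1380 J

Step 1 (isobaric): W = PΔV = (639 kPa)(6.59 − 13.4 L) = -4352 J.
After step 1: P = 639 kPa, V = 6.59 L, T = 250.8 K.
Step 2 (adiabatic): W = (P₁V₁ − P₂V₂)/(γ−1) = (4211 − 3022)/0.4 = 2972 J.
W_total = -4352 + 2972 = -1380 J.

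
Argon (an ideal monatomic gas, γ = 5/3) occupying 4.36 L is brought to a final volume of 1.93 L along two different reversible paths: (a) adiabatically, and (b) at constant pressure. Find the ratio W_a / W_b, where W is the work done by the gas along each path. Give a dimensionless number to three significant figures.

Path (a) adiabatic: W = P₁V₁(1 − (V₁/V₂)^(γ−1))/(γ−1) → W_a/(P₁V₁) = -1.083.
Path (b) isobaric: W = P₁(V₂ − V₁) → W_b/(P₁V₁) = -0.5573.
W_a / W_b = -1.083 / -0.5573 = 1.942.

W_a / W_b ≈ 1.94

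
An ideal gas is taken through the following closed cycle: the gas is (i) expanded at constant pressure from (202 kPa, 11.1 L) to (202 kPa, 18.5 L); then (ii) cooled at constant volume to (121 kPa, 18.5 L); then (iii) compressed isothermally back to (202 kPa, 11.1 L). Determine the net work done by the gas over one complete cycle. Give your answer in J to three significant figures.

Leg (i): W = PΔV = (202)(18.5 − 11.1) = 1495 J.
Leg (ii): W = 0.
Leg (iii): W = PᵢVᵢ ln(V_f/Vᵢ) = (2238) ln(11.1/18.5) = -1143 J.
W_net = 1495 − 1143 = 351.3 J.

W_net ≈ 351 J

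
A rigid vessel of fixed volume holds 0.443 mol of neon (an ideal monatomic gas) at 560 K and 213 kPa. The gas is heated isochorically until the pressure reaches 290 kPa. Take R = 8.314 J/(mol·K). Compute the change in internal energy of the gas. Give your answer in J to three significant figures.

ΔU ≈ 1120 J

Constant volume ⇒ W = 0, so Q = ΔU = nCᵥΔT with Cᵥ = 3R/2 = 12.47 J/(mol·K).
At constant V, T₂/T₁ = P₂/P₁ ⇒ ΔT = T₁(P₂/P₁ − 1) = 560·(290/213 − 1) = 202.4 K.
ΔU = (0.443)(12.47)(202.4) = 1118 J.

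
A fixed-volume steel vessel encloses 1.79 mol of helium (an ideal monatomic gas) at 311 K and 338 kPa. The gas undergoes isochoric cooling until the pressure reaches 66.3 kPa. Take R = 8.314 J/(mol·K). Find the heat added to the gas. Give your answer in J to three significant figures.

Q ≈ -5580 J

Constant volume ⇒ W = 0, so Q = ΔU = nCᵥΔT with Cᵥ = 3R/2 = 12.47 J/(mol·K).
At constant V, T₂/T₁ = P₂/P₁ ⇒ ΔT = T₁(P₂/P₁ − 1) = 311·(66.3/338 − 1) = -250 K.
ΔU = (1.79)(12.47)(-250) = -5581 J.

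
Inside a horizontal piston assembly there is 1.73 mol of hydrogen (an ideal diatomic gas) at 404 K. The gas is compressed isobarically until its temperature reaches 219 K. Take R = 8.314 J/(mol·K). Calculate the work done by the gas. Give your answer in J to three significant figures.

W ≈ -2660 J

Isobaric: W = P ΔV = nR ΔT.
W = (1.73)(8.314)(219 − 404) = -2661 J.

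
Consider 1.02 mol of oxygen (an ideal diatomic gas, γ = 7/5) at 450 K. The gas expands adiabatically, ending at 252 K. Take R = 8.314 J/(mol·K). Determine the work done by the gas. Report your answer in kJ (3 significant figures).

Adiabatic ⇒ Q = 0, so W_by = −ΔU = nCᵥ(T₁ − T₂).
Cᵥ = 5R/2 = 20.79 J/(mol·K).
W = (1.02)(20.79)(450 − 252) = 4198 J.

W ≈ 4.20 kJ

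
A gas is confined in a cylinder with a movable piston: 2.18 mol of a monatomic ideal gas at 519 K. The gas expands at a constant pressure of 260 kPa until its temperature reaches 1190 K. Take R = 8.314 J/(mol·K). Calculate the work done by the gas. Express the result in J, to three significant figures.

Isobaric: W = P ΔV = nR ΔT.
W = (2.18)(8.314)(1190 − 519) = 12162 J.

W ≈ 12200 J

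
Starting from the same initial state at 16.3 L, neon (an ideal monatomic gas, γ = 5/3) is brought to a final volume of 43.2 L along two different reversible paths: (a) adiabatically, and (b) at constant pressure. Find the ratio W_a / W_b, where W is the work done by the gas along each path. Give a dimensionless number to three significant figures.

W_a / W_b ≈ 0.434

Path (a) adiabatic: W = P₁V₁(1 − (V₁/V₂)^(γ−1))/(γ−1) → W_a/(P₁V₁) = 0.7168.
Path (b) isobaric: W = P₁(V₂ − V₁) → W_b/(P₁V₁) = 1.65.
W_a / W_b = 0.7168 / 1.65 = 0.4343.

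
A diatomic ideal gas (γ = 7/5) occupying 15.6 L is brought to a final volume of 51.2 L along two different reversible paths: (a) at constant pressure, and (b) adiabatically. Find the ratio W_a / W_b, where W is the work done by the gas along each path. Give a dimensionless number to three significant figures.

Path (a) isobaric: W = P₁(V₂ − V₁) → W_a/(P₁V₁) = 2.282.
Path (b) adiabatic: W = P₁V₁(1 − (V₁/V₂)^(γ−1))/(γ−1) → W_b/(P₁V₁) = 0.9459.
W_a / W_b = 2.282 / 0.9459 = 2.413.

W_a / W_b ≈ 2.41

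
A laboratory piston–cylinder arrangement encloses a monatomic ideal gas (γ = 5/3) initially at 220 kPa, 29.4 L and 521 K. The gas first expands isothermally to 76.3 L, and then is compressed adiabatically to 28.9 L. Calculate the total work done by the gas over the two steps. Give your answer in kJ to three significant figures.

W_total ≈ -2.66 kJ

Step 1 (isothermal): W = P₁V₁ ln(V₂/V₁) = (6468) ln(76.3/29.4) = 6168 J.
After step 1: P = 84.77 kPa, V = 76.3 L, T = 521 K.
Step 2 (adiabatic): W = (P₁V₁ − P₂V₂)/(γ−1) = (6468 − 12355)/0.667 = -8831 J.
W_total = 6168 − 8831 = -2663 J.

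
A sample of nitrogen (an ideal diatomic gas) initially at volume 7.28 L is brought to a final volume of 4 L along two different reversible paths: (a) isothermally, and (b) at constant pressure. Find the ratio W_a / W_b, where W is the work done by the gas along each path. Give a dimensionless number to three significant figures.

Path (a) isothermal: W = P₁V₁ ln(V₂/V₁) → W_a/(P₁V₁) = -0.5988.
Path (b) isobaric: W = P₁(V₂ − V₁) → W_b/(P₁V₁) = -0.4505.
W_a / W_b = -0.5988 / -0.4505 = 1.329.

W_a / W_b ≈ 1.33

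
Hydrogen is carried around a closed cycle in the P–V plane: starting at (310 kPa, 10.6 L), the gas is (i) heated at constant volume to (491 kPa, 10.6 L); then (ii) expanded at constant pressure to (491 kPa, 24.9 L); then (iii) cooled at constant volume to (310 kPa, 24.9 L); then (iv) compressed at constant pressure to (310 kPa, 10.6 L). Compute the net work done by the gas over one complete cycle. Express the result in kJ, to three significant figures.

Constant-volume legs do no work.
W(ii) = (491)(24.9 − 10.6) = 7021 J; W(iv) = (310)(10.6 − 24.9) = -4433 J.
W_net = 7021 − 4433 = 2588 J (the clockwise enclosed area).

W_net ≈ 2.59 kJ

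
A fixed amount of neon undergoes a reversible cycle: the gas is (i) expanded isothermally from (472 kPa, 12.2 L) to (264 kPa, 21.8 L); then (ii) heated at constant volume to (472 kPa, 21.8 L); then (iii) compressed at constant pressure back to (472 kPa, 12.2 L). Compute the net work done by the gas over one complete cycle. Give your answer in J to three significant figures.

Leg (i): W = PᵢVᵢ ln(V_f/Vᵢ) = (5758) ln(21.8/12.2) = 3343 J.
Leg (ii): W = 0.
Leg (iii): W = PΔV = (472)(12.2 − 21.8) = -4531 J.
W_net = 3343 − 4531 = -1189 J.

W_net ≈ -1190 J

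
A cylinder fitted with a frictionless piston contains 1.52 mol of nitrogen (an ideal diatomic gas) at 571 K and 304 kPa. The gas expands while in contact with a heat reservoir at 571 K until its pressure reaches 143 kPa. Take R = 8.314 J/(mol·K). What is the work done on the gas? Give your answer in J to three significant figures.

W ≈ -5440 J

Isothermal process: W = nRT ln(V₂/V₁) = nRT ln(P₁/P₂).
W = (1.52)(8.314)(571) × ln(304/143)
  = 7216 × ln(2.126) = 7216 × 0.7542
W_by_gas = 5442 J; work on gas = −W_by = -5442 J.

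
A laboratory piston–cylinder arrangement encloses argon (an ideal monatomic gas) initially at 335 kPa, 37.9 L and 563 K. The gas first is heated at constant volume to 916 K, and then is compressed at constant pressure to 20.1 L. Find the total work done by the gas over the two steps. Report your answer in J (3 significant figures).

Step 1 (isochoric): W = 0 (constant volume).
After step 1: P = 545 kPa (V unchanged).
Step 2 (isobaric): W = PΔV = (545 kPa)(20.1 − 37.9 L) = -9702 J.
W_total = 0 − 9702 = -9702 J.

W_total ≈ -9700 J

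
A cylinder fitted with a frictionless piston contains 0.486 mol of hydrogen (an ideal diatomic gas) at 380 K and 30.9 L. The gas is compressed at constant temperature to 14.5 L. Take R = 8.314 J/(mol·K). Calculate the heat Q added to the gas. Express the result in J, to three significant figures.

Isothermal ⇒ ΔU = 0, so Q = W = nRT ln(V₂/V₁).
Q = (0.486)(8.314)(380) ln(14.5/30.9) = 1535 × -0.7566 = -1162 J.

Q ≈ -1160 J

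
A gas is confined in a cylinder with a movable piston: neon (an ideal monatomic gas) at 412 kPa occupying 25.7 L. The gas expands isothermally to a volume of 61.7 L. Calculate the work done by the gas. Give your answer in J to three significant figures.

Isothermal: W = nRT ln(V₂/V₁) = P₁V₁ ln(V₂/V₁).
P₁V₁ = (412 kPa)(25.7 L) = 10588 J.
W = 10588 × ln(61.7/25.7) = 10588 × 0.8758
W_by_gas = 9273 J.

W ≈ 9270 J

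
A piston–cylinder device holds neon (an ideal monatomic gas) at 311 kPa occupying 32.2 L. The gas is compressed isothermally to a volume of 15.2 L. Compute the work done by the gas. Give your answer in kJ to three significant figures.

Isothermal: W = nRT ln(V₂/V₁) = P₁V₁ ln(V₂/V₁).
P₁V₁ = (311 kPa)(32.2 L) = 10014 J.
W = 10014 × ln(15.2/32.2) = 10014 × -0.7507
W_by_gas = -7517 J.

W ≈ -7.52 kJ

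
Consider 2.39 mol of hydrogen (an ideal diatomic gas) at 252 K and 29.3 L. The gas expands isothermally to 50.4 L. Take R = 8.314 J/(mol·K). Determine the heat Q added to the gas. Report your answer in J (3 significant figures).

Q ≈ 2720 J

Isothermal ⇒ ΔU = 0, so Q = W = nRT ln(V₂/V₁).
Q = (2.39)(8.314)(252) ln(50.4/29.3) = 5007 × 0.5424 = 2716 J.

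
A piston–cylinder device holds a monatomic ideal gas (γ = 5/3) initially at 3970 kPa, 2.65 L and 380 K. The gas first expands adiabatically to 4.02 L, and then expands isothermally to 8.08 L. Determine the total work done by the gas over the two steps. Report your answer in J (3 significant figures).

Step 1 (adiabatic): W = (P₁V₁ − P₂V₂)/(γ−1) = (10520 − 7969)/0.667 = 3828 J.
After step 1: P = 1982 kPa, V = 4.02 L, T = 287.8 K.
Step 2 (isothermal): W = P₁V₁ ln(V₂/V₁) = (7969) ln(8.08/4.02) = 5563 J.
W_total = 3828 + 5563 = 9391 J.

W_total ≈ 9390 J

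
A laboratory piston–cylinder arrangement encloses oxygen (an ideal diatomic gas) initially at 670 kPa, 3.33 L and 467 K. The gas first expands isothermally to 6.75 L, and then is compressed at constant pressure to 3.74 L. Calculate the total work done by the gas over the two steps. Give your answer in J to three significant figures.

W_total ≈ 582 J

Step 1 (isothermal): W = P₁V₁ ln(V₂/V₁) = (2231) ln(6.75/3.33) = 1576 J.
After step 1: P = 330.5 kPa, V = 6.75 L, T = 467 K.
Step 2 (isobaric): W = PΔV = (330.5 kPa)(3.74 − 6.75 L) = -994.9 J.
W_total = 1576 − 994.9 = 581.5 J.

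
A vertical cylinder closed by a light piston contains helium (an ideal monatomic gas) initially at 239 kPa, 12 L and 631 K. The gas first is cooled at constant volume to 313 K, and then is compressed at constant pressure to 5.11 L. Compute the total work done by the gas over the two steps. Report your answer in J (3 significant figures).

Step 1 (isochoric): W = 0 (constant volume).
After step 1: P = 118.6 kPa (V unchanged).
Step 2 (isobaric): W = PΔV = (118.6 kPa)(5.11 − 12 L) = -816.8 J.
W_total = 0 − 816.8 = -816.8 J.

W_total ≈ -817 J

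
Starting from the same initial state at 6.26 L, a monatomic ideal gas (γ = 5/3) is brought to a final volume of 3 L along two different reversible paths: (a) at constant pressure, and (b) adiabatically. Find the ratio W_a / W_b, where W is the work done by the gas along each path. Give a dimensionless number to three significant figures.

W_a / W_b ≈ 0.549

Path (a) isobaric: W = P₁(V₂ − V₁) → W_a/(P₁V₁) = -0.5208.
Path (b) adiabatic: W = P₁V₁(1 − (V₁/V₂)^(γ−1))/(γ−1) → W_b/(P₁V₁) = -0.9494.
W_a / W_b = -0.5208 / -0.9494 = 0.5485.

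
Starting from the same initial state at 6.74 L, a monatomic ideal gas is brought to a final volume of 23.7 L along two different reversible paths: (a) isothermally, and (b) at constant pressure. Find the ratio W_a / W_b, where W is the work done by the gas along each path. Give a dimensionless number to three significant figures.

W_a / W_b ≈ 0.500

Path (a) isothermal: W = P₁V₁ ln(V₂/V₁) → W_a/(P₁V₁) = 1.257.
Path (b) isobaric: W = P₁(V₂ − V₁) → W_b/(P₁V₁) = 2.516.
W_a / W_b = 1.257 / 2.516 = 0.4997.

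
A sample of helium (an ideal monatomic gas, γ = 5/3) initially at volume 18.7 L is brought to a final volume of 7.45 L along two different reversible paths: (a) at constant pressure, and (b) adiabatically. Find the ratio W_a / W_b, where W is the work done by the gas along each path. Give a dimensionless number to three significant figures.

W_a / W_b ≈ 0.474

Path (a) isobaric: W = P₁(V₂ − V₁) → W_a/(P₁V₁) = -0.6016.
Path (b) adiabatic: W = P₁V₁(1 − (V₁/V₂)^(γ−1))/(γ−1) → W_b/(P₁V₁) = -1.27.
W_a / W_b = -0.6016 / -1.27 = 0.4735.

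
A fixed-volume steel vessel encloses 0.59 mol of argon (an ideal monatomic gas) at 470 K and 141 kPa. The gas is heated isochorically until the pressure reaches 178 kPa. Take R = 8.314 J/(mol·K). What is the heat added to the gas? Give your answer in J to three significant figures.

Constant volume ⇒ W = 0, so Q = ΔU = nCᵥΔT with Cᵥ = 3R/2 = 12.47 J/(mol·K).
At constant V, T₂/T₁ = P₂/P₁ ⇒ ΔT = T₁(P₂/P₁ − 1) = 470·(178/141 − 1) = 123.3 K.
ΔU = (0.59)(12.47)(123.3) = 907.5 J.

Q ≈ 907 J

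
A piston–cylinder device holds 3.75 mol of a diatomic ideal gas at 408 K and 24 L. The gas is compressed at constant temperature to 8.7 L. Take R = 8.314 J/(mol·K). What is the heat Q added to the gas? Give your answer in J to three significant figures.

Isothermal ⇒ ΔU = 0, so Q = W = nRT ln(V₂/V₁).
Q = (3.75)(8.314)(408) ln(8.7/24) = 12720 × -1.015 = -12908 J.

Q ≈ -12900 J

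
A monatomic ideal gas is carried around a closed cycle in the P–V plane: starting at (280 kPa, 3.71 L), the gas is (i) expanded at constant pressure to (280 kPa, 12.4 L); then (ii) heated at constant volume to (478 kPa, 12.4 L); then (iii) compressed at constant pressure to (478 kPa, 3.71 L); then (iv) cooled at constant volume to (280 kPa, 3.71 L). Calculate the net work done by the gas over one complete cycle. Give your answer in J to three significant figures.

Constant-volume legs do no work.
W(i) = (280)(12.4 − 3.71) = 2433 J; W(iii) = (478)(3.71 − 12.4) = -4154 J.
W_net = 2433 − 4154 = -1721 J (the counter-clockwise enclosed area).

W_net ≈ -1720 J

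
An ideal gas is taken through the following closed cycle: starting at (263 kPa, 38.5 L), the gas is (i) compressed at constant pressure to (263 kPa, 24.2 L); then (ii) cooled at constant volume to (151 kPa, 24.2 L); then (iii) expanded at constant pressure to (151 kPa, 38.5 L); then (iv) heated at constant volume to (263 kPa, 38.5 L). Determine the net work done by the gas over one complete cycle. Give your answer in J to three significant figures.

Constant-volume legs do no work.
W(i) = (263)(24.2 − 38.5) = -3761 J; W(iii) = (151)(38.5 − 24.2) = 2159 J.
W_net = -3761 + 2159 = -1602 J (the counter-clockwise enclosed area).

W_net ≈ -1600 J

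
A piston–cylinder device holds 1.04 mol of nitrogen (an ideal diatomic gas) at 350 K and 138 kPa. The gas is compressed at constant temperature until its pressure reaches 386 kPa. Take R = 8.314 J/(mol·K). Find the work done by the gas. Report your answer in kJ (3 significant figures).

W ≈ -3.11 kJ

Isothermal process: W = nRT ln(V₂/V₁) = nRT ln(P₁/P₂).
W = (1.04)(8.314)(350) × ln(138/386)
  = 3026 × ln(0.3575) = 3026 × -1.029
W_by_gas = -3113 J.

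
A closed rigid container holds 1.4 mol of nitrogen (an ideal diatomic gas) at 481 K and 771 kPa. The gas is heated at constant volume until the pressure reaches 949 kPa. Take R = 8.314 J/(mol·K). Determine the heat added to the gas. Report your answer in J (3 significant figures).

Constant volume ⇒ W = 0, so Q = ΔU = nCᵥΔT with Cᵥ = 5R/2 = 20.79 J/(mol·K).
At constant V, T₂/T₁ = P₂/P₁ ⇒ ΔT = T₁(P₂/P₁ − 1) = 481·(949/771 − 1) = 111 K.
ΔU = (1.4)(20.79)(111) = 3231 J.

Q ≈ 3230 J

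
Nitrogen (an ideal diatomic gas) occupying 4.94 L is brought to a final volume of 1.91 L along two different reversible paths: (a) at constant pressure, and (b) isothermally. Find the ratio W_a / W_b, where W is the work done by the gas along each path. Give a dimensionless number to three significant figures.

Path (a) isobaric: W = P₁(V₂ − V₁) → W_a/(P₁V₁) = -0.6134.
Path (b) isothermal: W = P₁V₁ ln(V₂/V₁) → W_b/(P₁V₁) = -0.9503.
W_a / W_b = -0.6134 / -0.9503 = 0.6455.

W_a / W_b ≈ 0.645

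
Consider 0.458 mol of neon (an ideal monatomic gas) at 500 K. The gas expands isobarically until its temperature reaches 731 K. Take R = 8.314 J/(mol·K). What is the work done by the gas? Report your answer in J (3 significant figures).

W ≈ 880 J

Isobaric: W = P ΔV = nR ΔT.
W = (0.458)(8.314)(731 − 500) = 879.6 J.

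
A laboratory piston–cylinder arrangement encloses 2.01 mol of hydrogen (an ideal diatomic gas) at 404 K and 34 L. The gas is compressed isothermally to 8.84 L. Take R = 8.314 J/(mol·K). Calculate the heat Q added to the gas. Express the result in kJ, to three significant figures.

Isothermal ⇒ ΔU = 0, so Q = W = nRT ln(V₂/V₁).
Q = (2.01)(8.314)(404) ln(8.84/34) = 6751 × -1.347 = -9094 J.

Q ≈ -9.09 kJ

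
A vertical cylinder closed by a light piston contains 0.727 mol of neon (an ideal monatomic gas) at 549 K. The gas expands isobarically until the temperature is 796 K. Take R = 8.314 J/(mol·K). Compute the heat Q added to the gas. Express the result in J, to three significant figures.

Q ≈ 3730 J

Isobaric: W = nRΔT = (0.727)(8.314)(247) = 1493 J.
ΔU = nCᵥΔT with Cᵥ = 3R/2: ΔU = (0.727)(12.47)(247) = 2239 J.
Q = ΔU + W = 2239 + 1493 = 3732 J.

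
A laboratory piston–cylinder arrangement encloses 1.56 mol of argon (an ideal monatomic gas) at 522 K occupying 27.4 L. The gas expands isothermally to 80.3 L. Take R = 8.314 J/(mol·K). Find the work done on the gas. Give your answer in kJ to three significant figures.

W ≈ -7.28 kJ

Isothermal: W = nRT ln(V₂/V₁).
W = (1.56)(8.314)(522) × ln(80.3/27.4)
  = 6770 × 1.075
W_by_gas = 7280 J; work on gas = −W_by = -7280 J.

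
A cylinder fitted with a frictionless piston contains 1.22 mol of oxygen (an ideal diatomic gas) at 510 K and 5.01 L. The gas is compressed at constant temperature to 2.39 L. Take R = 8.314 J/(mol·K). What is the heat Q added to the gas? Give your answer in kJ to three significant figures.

Isothermal ⇒ ΔU = 0, so Q = W = nRT ln(V₂/V₁).
Q = (1.22)(8.314)(510) ln(2.39/5.01) = 5173 × -0.7401 = -3829 J.

Q ≈ -3.83 kJ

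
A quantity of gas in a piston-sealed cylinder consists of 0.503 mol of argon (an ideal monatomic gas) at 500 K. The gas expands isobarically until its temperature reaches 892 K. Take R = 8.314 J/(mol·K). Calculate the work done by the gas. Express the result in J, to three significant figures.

W ≈ 1640 J

Isobaric: W = P ΔV = nR ΔT.
W = (0.503)(8.314)(892 − 500) = 1639 J.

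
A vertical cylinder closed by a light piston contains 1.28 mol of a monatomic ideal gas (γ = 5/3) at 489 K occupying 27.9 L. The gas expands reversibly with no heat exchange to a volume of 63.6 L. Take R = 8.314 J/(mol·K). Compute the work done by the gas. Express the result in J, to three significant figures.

W ≈ 3300 J

Adiabatic: TV^(γ−1) = const with γ = 5/3.
T₂ = T₁ (V₁/V₂)^(γ−1) = 489 × (27.9/63.6)^0.667 = 489 × 0.5773 = 282.3 K.
W_by = nCᵥ(T₁ − T₂) = (1.28)(12.47)(489 − 282.3) = 3299 J.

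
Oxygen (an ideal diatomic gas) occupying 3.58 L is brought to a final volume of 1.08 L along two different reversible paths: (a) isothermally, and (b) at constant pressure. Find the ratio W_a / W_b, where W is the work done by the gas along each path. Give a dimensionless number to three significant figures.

W_a / W_b ≈ 1.72

Path (a) isothermal: W = P₁V₁ ln(V₂/V₁) → W_a/(P₁V₁) = -1.198.
Path (b) isobaric: W = P₁(V₂ − V₁) → W_b/(P₁V₁) = -0.6983.
W_a / W_b = -1.198 / -0.6983 = 1.716.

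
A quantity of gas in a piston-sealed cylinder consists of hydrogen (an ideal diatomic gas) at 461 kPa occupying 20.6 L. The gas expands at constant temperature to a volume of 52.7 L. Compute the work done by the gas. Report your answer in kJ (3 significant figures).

Isothermal: W = nRT ln(V₂/V₁) = P₁V₁ ln(V₂/V₁).
P₁V₁ = (461 kPa)(20.6 L) = 9497 J.
W = 9497 × ln(52.7/20.6) = 9497 × 0.9393
W_by_gas = 8920 J.

W ≈ 8.92 kJ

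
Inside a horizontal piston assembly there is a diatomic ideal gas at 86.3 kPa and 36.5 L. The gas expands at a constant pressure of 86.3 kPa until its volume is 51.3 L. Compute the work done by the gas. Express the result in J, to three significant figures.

W ≈ 1280 J

Isobaric: W = P ΔV.
W = (86.3 kPa)(51.3 − 36.5 L) = (86.3)(14.8) = 1277 J.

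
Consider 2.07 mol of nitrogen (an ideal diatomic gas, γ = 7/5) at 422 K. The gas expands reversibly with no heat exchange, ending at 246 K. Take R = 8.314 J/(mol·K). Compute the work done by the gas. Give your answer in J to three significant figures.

W ≈ 7570 J

Adiabatic ⇒ Q = 0, so W_by = −ΔU = nCᵥ(T₁ − T₂).
Cᵥ = 5R/2 = 20.79 J/(mol·K).
W = (2.07)(20.79)(422 − 246) = 7572 J.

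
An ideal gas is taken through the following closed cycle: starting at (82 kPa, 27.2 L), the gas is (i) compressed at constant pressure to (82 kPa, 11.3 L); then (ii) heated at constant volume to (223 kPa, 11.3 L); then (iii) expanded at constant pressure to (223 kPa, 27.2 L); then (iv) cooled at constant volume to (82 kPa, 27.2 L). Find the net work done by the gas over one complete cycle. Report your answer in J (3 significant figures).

Constant-volume legs do no work.
W(i) = (82)(11.3 − 27.2) = -1304 J; W(iii) = (223)(27.2 − 11.3) = 3546 J.
W_net = -1304 + 3546 = 2242 J (the clockwise enclosed area).

W_net ≈ 2240 J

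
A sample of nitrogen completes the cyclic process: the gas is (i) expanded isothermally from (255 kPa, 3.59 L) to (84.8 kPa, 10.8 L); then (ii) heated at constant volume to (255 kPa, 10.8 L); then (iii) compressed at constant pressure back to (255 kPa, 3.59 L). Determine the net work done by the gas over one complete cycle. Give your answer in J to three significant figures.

W_net ≈ -830 J

Leg (i): W = PᵢVᵢ ln(V_f/Vᵢ) = (915.4) ln(10.8/3.59) = 1008 J.
Leg (ii): W = 0.
Leg (iii): W = PΔV = (255)(3.59 − 10.8) = -1839 J.
W_net = 1008 − 1839 = -830.3 J.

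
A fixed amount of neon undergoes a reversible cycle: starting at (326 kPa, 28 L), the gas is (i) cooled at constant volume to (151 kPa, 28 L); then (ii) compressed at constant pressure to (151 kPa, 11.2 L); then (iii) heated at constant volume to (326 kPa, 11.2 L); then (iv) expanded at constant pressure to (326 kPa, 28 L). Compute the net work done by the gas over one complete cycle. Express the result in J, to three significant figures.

Constant-volume legs do no work.
W(ii) = (151)(11.2 − 28) = -2537 J; W(iv) = (326)(28 − 11.2) = 5477 J.
W_net = -2537 + 5477 = 2940 J (the clockwise enclosed area).

W_net ≈ 2940 J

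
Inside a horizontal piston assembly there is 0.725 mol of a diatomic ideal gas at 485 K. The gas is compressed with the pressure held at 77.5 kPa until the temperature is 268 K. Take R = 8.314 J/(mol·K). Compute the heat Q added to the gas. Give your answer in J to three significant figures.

Isobaric: W = nRΔT = (0.725)(8.314)(-217) = -1308 J.
ΔU = nCᵥΔT with Cᵥ = 5R/2: ΔU = (0.725)(20.79)(-217) = -3270 J.
Q = ΔU + W = -3270 − 1308 = -4578 J.

Q ≈ -4580 J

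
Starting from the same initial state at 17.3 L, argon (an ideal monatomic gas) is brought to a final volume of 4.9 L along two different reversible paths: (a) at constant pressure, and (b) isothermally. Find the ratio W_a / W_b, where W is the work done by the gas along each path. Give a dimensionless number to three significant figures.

Path (a) isobaric: W = P₁(V₂ − V₁) → W_a/(P₁V₁) = -0.7168.
Path (b) isothermal: W = P₁V₁ ln(V₂/V₁) → W_b/(P₁V₁) = -1.261.
W_a / W_b = -0.7168 / -1.261 = 0.5682.

W_a / W_b ≈ 0.568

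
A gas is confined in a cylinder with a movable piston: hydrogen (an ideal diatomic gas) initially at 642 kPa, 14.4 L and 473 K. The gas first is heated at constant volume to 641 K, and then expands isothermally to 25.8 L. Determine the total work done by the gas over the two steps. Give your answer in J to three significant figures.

W_total ≈ 7310 J

Step 1 (isochoric): W = 0 (constant volume).
After step 1: P = 870 kPa (V unchanged).
Step 2 (isothermal): W = P₁V₁ ln(V₂/V₁) = (12528) ln(25.8/14.4) = 7306 J.
W_total = 0 + 7306 = 7306 J.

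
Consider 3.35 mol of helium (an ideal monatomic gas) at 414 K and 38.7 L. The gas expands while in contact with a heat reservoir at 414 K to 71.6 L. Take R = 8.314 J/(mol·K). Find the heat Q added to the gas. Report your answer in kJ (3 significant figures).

Q ≈ 7.09 kJ

Isothermal ⇒ ΔU = 0, so Q = W = nRT ln(V₂/V₁).
Q = (3.35)(8.314)(414) ln(71.6/38.7) = 11531 × 0.6153 = 7094 J.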